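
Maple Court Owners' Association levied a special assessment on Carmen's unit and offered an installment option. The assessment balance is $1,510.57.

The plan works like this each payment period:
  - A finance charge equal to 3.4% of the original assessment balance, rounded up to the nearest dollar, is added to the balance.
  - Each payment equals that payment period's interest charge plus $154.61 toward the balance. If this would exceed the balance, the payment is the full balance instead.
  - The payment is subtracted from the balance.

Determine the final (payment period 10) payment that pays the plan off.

$171.08

Payment period 1: opening $1,510.57; interest $52.00 → $1,562.57; payment $206.61; balance $1,355.96
Payment period 2: opening $1,355.96; interest $52.00 → $1,407.96; payment $206.61; balance $1,201.35
Payment period 3: opening $1,201.35; interest $52.00 → $1,253.35; payment $206.61; balance $1,046.74
Payment period 4: opening $1,046.74; interest $52.00 → $1,098.74; payment $206.61; balance $892.13
Payment period 5: opening $892.13; interest $52.00 → $944.13; payment $206.61; balance $737.52
Payment period 6: opening $737.52; interest $52.00 → $789.52; payment $206.61; balance $582.91
Payment period 7: opening $582.91; interest $52.00 → $634.91; payment $206.61; balance $428.30
Payment period 8: opening $428.30; interest $52.00 → $480.30; payment $206.61; balance $273.69
Payment period 9: opening $273.69; interest $52.00 → $325.69; payment $206.61; balance $119.08
Payment period 10: opening $119.08; interest $52.00 → $171.08; payment $171.08; balance $0.00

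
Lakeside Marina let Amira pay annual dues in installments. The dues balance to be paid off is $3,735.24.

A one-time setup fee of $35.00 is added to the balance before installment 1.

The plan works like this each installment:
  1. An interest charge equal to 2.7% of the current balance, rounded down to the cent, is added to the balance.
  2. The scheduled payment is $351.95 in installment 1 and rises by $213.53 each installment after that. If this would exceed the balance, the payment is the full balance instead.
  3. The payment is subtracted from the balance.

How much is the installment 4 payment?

# | Opening | Interest | Payment | End bal
1 | $3,770.24 | $101.79 | $351.95 | $3,520.08
2 | $3,520.08 | $95.04 | $565.48 | $3,049.64
3 | $3,049.64 | $82.34 | $779.01 | $2,352.97
4 | $2,352.97 | $63.53 | $992.54 | $1,423.96

$992.54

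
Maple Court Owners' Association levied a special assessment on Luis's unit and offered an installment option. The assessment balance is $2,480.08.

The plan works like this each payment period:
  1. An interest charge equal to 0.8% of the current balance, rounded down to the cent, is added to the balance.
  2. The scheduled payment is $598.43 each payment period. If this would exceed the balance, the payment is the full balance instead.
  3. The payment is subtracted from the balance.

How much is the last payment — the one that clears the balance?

$138.89

Payment period 1: $2,480.08 +$19.84 interest = $2,499.92; pay $598.43 → $1,901.49
Payment period 2: $1,901.49 +$15.21 interest = $1,916.70; pay $598.43 → $1,318.27
Payment period 3: $1,318.27 +$10.54 interest = $1,328.81; pay $598.43 → $730.38
Payment period 4: $730.38 +$5.84 interest = $736.22; pay $598.43 → $137.79
Payment period 5: $137.79 +$1.10 interest = $138.89; pay $138.89 → $0.00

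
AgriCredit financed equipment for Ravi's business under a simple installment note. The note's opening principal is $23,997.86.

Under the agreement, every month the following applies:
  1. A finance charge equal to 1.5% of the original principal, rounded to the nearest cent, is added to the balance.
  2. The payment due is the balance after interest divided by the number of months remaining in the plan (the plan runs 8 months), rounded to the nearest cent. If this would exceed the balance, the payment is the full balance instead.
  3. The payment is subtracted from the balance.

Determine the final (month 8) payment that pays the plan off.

Month 1: $23,997.86 +$359.97 interest = $24,357.83; pay $3,044.73 → $21,313.10
Month 2: $21,313.10 +$359.97 interest = $21,673.07; pay $3,096.15 → $18,576.92
Month 3: $18,576.92 +$359.97 interest = $18,936.89; pay $3,156.15 → $15,780.74
Month 4: $15,780.74 +$359.97 interest = $16,140.71; pay $3,228.14 → $12,912.57
Month 5: $12,912.57 +$359.97 interest = $13,272.54; pay $3,318.14 → $9,954.40
Month 6: $9,954.40 +$359.97 interest = $10,314.37; pay $3,438.12 → $6,876.25
Month 7: $6,876.25 +$359.97 interest = $7,236.22; pay $3,618.11 → $3,618.11
Month 8: $3,618.11 +$359.97 interest = $3,978.08; pay $3,978.08 → $0.00

$3,978.08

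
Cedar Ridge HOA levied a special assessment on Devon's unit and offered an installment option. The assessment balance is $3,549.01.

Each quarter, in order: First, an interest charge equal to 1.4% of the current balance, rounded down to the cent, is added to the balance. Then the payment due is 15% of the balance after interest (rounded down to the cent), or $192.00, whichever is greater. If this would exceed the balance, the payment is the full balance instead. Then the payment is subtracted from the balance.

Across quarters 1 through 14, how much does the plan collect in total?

Quarter 1: opening $3,549.01; interest $49.68 → $3,598.69; payment $539.80; balance $3,058.89
Quarter 2: opening $3,058.89; interest $42.82 → $3,101.71; payment $465.25; balance $2,636.46
Quarter 3: opening $2,636.46; interest $36.91 → $2,673.37; payment $401.00; balance $2,272.37
Quarter 4: opening $2,272.37; interest $31.81 → $2,304.18; payment $345.62; balance $1,958.56
Quarter 5: opening $1,958.56; interest $27.41 → $1,985.97; payment $297.89; balance $1,688.08
Quarter 6: opening $1,688.08; interest $23.63 → $1,711.71; payment $256.75; balance $1,454.96
Quarter 7: opening $1,454.96; interest $20.36 → $1,475.32; payment $221.29; balance $1,254.03
Quarter 8: opening $1,254.03; interest $17.55 → $1,271.58; payment $192.00; balance $1,079.58
Quarter 9: opening $1,079.58; interest $15.11 → $1,094.69; payment $192.00; balance $902.69
Quarter 10: opening $902.69; interest $12.63 → $915.32; payment $192.00; balance $723.32
Quarter 11: opening $723.32; interest $10.12 → $733.44; payment $192.00; balance $541.44
Quarter 12: opening $541.44; interest $7.58 → $549.02; payment $192.00; balance $357.02
Quarter 13: opening $357.02; interest $4.99 → $362.01; payment $192.00; balance $170.01
Quarter 14: opening $170.01; interest $2.38 → $172.39; payment $172.39; balance $0.00
Total paid: $3,851.99

$3,851.99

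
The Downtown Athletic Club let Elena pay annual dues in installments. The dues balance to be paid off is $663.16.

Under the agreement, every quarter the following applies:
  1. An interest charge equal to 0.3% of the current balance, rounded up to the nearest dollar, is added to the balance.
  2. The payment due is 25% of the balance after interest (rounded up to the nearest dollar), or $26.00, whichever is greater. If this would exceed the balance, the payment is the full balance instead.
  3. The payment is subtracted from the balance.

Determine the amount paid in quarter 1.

Quarter 1: $663.16 +$2.00 interest = $665.16; pay $167.00 → $498.16

$167.00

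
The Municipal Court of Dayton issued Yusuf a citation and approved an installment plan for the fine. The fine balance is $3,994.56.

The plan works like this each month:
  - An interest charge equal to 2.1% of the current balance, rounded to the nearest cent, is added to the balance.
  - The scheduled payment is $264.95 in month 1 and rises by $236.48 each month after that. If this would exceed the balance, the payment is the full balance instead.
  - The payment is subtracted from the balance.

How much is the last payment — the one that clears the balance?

$648.77

Month 1: $3,994.56 +$83.89 interest = $4,078.45; pay $264.95 → $3,813.50
Month 2: $3,813.50 +$80.08 interest = $3,893.58; pay $501.43 → $3,392.15
Month 3: $3,392.15 +$71.24 interest = $3,463.39; pay $737.91 → $2,725.48
Month 4: $2,725.48 +$57.24 interest = $2,782.72; pay $974.39 → $1,808.33
Month 5: $1,808.33 +$37.97 interest = $1,846.30; pay $1,210.87 → $635.43
Month 6: $635.43 +$13.34 interest = $648.77; pay $648.77 → $0.00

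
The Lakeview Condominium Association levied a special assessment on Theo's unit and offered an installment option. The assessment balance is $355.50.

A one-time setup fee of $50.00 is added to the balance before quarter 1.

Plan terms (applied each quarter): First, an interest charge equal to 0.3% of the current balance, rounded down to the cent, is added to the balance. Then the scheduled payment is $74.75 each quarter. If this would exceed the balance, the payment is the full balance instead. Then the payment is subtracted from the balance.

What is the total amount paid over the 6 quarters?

Quarter 1: $405.50 +$1.21 interest = $406.71; pay $74.75 → $331.96
Quarter 2: $331.96 +$0.99 interest = $332.95; pay $74.75 → $258.20
Quarter 3: $258.20 +$0.77 interest = $258.97; pay $74.75 → $184.22
Quarter 4: $184.22 +$0.55 interest = $184.77; pay $74.75 → $110.02
Quarter 5: $110.02 +$0.33 interest = $110.35; pay $74.75 → $35.60
Quarter 6: $35.60 +$0.10 interest = $35.70; pay $35.70 → $0.00
Total paid: $409.45

$409.45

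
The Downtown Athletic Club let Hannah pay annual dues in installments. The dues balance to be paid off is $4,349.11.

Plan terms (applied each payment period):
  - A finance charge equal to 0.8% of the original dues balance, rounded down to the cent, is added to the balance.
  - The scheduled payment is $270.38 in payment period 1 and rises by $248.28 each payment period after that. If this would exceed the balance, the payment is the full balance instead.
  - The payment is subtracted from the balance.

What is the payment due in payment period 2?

Payment period 1: $4,349.11 +$34.79 interest = $4,383.90; pay $270.38 → $4,113.52
Payment period 2: $4,113.52 +$34.79 interest = $4,148.31; pay $518.66 → $3,629.65

$518.66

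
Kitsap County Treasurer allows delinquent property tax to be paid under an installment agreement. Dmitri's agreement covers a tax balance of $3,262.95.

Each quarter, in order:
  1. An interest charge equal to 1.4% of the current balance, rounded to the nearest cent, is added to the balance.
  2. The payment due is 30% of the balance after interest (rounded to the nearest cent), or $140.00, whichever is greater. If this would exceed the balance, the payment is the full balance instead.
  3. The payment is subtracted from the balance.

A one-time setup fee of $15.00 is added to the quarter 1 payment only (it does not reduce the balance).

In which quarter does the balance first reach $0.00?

10

Quarter 1: $3,262.95 +$45.68 interest = $3,308.63; pay $992.59 (+ $15.00 fee) → $2,316.04
Quarter 2: $2,316.04 +$32.42 interest = $2,348.46; pay $704.54 → $1,643.92
Quarter 3: $1,643.92 +$23.01 interest = $1,666.93; pay $500.08 → $1,166.85
Quarter 4: $1,166.85 +$16.34 interest = $1,183.19; pay $354.96 → $828.23
Quarter 5: $828.23 +$11.60 interest = $839.83; pay $251.95 → $587.88
Quarter 6: $587.88 +$8.23 interest = $596.11; pay $178.83 → $417.28
Quarter 7: $417.28 +$5.84 interest = $423.12; pay $140.00 → $283.12
Quarter 8: $283.12 +$3.96 interest = $287.08; pay $140.00 → $147.08
Quarter 9: $147.08 +$2.06 interest = $149.14; pay $140.00 → $9.14
Quarter 10: $9.14 +$0.13 interest = $9.27; pay $9.27 → $0.00
Balance reaches $0.00 in quarter 10.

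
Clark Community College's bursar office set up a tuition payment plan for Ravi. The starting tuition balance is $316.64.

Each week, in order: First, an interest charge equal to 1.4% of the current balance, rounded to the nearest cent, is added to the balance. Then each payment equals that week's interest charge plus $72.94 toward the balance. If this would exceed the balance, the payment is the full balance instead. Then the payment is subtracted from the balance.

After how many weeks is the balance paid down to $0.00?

5

# | Opening | Interest | Payment | End bal
1 | $316.64 | $4.43 | $77.37 | $243.70
2 | $243.70 | $3.41 | $76.35 | $170.76
3 | $170.76 | $2.39 | $75.33 | $97.82
4 | $97.82 | $1.37 | $74.31 | $24.88
5 | $24.88 | $0.35 | $25.23 | $0.00
Balance reaches $0.00 in week 5.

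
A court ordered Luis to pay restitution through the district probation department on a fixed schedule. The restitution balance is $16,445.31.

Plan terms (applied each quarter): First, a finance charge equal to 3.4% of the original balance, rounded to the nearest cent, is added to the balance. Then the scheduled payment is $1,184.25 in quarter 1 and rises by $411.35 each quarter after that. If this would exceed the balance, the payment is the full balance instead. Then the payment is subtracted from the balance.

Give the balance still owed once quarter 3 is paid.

# | Opening | Interest | Payment | End bal
1 | $16,445.31 | $559.14 | $1,184.25 | $15,820.20
2 | $15,820.20 | $559.14 | $1,595.60 | $14,783.74
3 | $14,783.74 | $559.14 | $2,006.95 | $13,335.93

$13,335.93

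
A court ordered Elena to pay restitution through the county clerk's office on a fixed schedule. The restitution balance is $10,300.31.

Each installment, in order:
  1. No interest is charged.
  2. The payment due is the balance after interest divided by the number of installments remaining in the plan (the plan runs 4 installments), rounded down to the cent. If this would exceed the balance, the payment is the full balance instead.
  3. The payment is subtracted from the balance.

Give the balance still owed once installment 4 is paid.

$0.00

Installment 1: $10,300.31 − $2,575.07 → $7,725.24
Installment 2: $7,725.24 − $2,575.08 → $5,150.16
Installment 3: $5,150.16 − $2,575.08 → $2,575.08
Installment 4: $2,575.08 − $2,575.08 → $0.00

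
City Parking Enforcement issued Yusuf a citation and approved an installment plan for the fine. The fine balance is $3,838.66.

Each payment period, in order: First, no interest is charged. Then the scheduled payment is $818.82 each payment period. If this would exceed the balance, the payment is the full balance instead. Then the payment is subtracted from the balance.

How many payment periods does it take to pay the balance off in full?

Payment period 1: opening $3,838.66; payment $818.82; balance $3,019.84
Payment period 2: opening $3,019.84; payment $818.82; balance $2,201.02
Payment period 3: opening $2,201.02; payment $818.82; balance $1,382.20
Payment period 4: opening $1,382.20; payment $818.82; balance $563.38
Payment period 5: opening $563.38; payment $563.38; balance $0.00
Balance reaches $0.00 in payment period 5.

5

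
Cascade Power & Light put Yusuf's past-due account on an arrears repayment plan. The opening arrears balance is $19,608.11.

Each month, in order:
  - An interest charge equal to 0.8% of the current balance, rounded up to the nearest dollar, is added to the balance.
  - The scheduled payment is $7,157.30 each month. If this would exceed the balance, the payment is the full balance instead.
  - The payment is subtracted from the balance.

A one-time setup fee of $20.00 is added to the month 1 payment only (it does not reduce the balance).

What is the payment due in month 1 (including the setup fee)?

$7,177.30

# | Opening | Interest | Payment | Fee | End bal
1 | $19,608.11 | $157.00 | $7,157.30 | $20.00 | $12,607.81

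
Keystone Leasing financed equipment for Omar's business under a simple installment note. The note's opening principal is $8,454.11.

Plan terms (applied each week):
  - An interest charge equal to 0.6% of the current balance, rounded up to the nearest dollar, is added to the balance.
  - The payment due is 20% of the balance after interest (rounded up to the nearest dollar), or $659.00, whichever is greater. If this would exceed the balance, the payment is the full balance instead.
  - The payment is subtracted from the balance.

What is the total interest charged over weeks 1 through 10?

Week 1: opening $8,454.11; interest $51.00 → $8,505.11; payment $1,702.00; balance $6,803.11
Week 2: opening $6,803.11; interest $41.00 → $6,844.11; payment $1,369.00; balance $5,475.11
Week 3: opening $5,475.11; interest $33.00 → $5,508.11; payment $1,102.00; balance $4,406.11
Week 4: opening $4,406.11; interest $27.00 → $4,433.11; payment $887.00; balance $3,546.11
Week 5: opening $3,546.11; interest $22.00 → $3,568.11; payment $714.00; balance $2,854.11
Week 6: opening $2,854.11; interest $18.00 → $2,872.11; payment $659.00; balance $2,213.11
Week 7: opening $2,213.11; interest $14.00 → $2,227.11; payment $659.00; balance $1,568.11
Week 8: opening $1,568.11; interest $10.00 → $1,578.11; payment $659.00; balance $919.11
Week 9: opening $919.11; interest $6.00 → $925.11; payment $659.00; balance $266.11
Week 10: opening $266.11; interest $2.00 → $268.11; payment $268.11; balance $0.00
Total interest: $51.00 + $41.00 + $33.00 + $27.00 + $22.00 + $18.00 + $14.00 + $10.00 + $6.00 + $2.00 = $224.00

$224.00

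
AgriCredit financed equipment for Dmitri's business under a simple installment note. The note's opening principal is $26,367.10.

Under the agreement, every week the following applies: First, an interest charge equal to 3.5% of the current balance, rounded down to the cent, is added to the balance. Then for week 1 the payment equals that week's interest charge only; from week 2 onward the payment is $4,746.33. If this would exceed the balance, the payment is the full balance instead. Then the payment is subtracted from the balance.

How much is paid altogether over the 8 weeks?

# | Opening | Interest | Payment | End bal
1 | $26,367.10 | $922.84 | $922.84 | $26,367.10
2 | $26,367.10 | $922.84 | $4,746.33 | $22,543.61
3 | $22,543.61 | $789.02 | $4,746.33 | $18,586.30
4 | $18,586.30 | $650.52 | $4,746.33 | $14,490.49
5 | $14,490.49 | $507.16 | $4,746.33 | $10,251.32
6 | $10,251.32 | $358.79 | $4,746.33 | $5,863.78
7 | $5,863.78 | $205.23 | $4,746.33 | $1,322.68
8 | $1,322.68 | $46.29 | $1,368.97 | $0.00
Total paid: $30,769.79

$30,769.79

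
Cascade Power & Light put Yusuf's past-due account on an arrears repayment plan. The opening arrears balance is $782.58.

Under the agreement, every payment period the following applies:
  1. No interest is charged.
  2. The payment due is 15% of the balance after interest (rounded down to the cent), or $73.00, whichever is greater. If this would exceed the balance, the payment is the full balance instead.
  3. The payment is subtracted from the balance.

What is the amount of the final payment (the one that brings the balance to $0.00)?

# | Opening | Payment | End bal
1 | $782.58 | $117.38 | $665.20
2 | $665.20 | $99.78 | $565.42
3 | $565.42 | $84.81 | $480.61
4 | $480.61 | $73.00 | $407.61
5 | $407.61 | $73.00 | $334.61
6 | $334.61 | $73.00 | $261.61
7 | $261.61 | $73.00 | $188.61
8 | $188.61 | $73.00 | $115.61
9 | $115.61 | $73.00 | $42.61
10 | $42.61 | $42.61 | $0.00

$42.61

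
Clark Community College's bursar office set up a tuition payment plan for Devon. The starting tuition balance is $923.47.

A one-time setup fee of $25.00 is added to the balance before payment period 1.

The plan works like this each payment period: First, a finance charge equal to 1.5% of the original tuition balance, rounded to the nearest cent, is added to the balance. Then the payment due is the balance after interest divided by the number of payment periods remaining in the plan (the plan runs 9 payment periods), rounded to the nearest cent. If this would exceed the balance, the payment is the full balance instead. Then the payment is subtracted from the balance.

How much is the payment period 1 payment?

$106.92

# | Opening | Interest | Payment | End bal
1 | $948.47 | $13.85 | $106.92 | $855.40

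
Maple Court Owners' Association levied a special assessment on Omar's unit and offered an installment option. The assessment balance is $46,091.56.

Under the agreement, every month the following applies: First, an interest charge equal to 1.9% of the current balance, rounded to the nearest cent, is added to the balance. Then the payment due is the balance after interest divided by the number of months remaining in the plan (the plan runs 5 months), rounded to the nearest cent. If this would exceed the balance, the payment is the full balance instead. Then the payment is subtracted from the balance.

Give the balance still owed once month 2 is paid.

Month 1: opening $46,091.56; interest $875.74 → $46,967.30; payment $9,393.46; balance $37,573.84
Month 2: opening $37,573.84; interest $713.90 → $38,287.74; payment $9,571.94; balance $28,715.80

$28,715.80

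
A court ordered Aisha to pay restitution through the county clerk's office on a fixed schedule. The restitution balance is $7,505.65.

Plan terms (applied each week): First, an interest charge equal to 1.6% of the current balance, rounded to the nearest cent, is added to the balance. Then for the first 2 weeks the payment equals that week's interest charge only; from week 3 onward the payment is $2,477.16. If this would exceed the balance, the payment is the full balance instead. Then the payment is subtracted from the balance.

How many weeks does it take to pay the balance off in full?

6

# | Opening | Interest | Payment | End bal
1 | $7,505.65 | $120.09 | $120.09 | $7,505.65
2 | $7,505.65 | $120.09 | $120.09 | $7,505.65
3 | $7,505.65 | $120.09 | $2,477.16 | $5,148.58
4 | $5,148.58 | $82.38 | $2,477.16 | $2,753.80
5 | $2,753.80 | $44.06 | $2,477.16 | $320.70
6 | $320.70 | $5.13 | $325.83 | $0.00
Balance reaches $0.00 in week 6.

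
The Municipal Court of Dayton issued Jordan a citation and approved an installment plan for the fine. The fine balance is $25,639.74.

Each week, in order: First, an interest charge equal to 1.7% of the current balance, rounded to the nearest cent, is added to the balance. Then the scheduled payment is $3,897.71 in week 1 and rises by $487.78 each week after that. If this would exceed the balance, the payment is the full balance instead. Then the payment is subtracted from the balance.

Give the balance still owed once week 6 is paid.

$0.00

Week 1: opening $25,639.74; interest $435.88 → $26,075.62; payment $3,897.71; balance $22,177.91
Week 2: opening $22,177.91; interest $377.02 → $22,554.93; payment $4,385.49; balance $18,169.44
Week 3: opening $18,169.44; interest $308.88 → $18,478.32; payment $4,873.27; balance $13,605.05
Week 4: opening $13,605.05; interest $231.29 → $13,836.34; payment $5,361.05; balance $8,475.29
Week 5: opening $8,475.29; interest $144.08 → $8,619.37; payment $5,848.83; balance $2,770.54
Week 6: opening $2,770.54; interest $47.10 → $2,817.64; payment $2,817.64; balance $0.00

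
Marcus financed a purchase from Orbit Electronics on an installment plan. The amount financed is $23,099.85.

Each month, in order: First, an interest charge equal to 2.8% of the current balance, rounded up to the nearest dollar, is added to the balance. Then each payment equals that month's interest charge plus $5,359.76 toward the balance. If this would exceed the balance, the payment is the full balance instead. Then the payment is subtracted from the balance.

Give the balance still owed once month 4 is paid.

$1,660.81

# | Opening | Interest | Payment | End bal
1 | $23,099.85 | $647.00 | $6,006.76 | $17,740.09
2 | $17,740.09 | $497.00 | $5,856.76 | $12,380.33
3 | $12,380.33 | $347.00 | $5,706.76 | $7,020.57
4 | $7,020.57 | $197.00 | $5,556.76 | $1,660.81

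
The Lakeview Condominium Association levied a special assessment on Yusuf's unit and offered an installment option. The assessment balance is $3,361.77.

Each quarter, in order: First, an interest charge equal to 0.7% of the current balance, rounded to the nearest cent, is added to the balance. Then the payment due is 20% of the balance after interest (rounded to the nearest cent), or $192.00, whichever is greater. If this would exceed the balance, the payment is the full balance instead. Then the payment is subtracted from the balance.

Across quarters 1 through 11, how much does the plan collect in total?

Quarter 1: opening $3,361.77; interest $23.53 → $3,385.30; payment $677.06; balance $2,708.24
Quarter 2: opening $2,708.24; interest $18.96 → $2,727.20; payment $545.44; balance $2,181.76
Quarter 3: opening $2,181.76; interest $15.27 → $2,197.03; payment $439.41; balance $1,757.62
Quarter 4: opening $1,757.62; interest $12.30 → $1,769.92; payment $353.98; balance $1,415.94
Quarter 5: opening $1,415.94; interest $9.91 → $1,425.85; payment $285.17; balance $1,140.68
Quarter 6: opening $1,140.68; interest $7.98 → $1,148.66; payment $229.73; balance $918.93
Quarter 7: opening $918.93; interest $6.43 → $925.36; payment $192.00; balance $733.36
Quarter 8: opening $733.36; interest $5.13 → $738.49; payment $192.00; balance $546.49
Quarter 9: opening $546.49; interest $3.83 → $550.32; payment $192.00; balance $358.32
Quarter 10: opening $358.32; interest $2.51 → $360.83; payment $192.00; balance $168.83
Quarter 11: opening $168.83; interest $1.18 → $170.01; payment $170.01; balance $0.00
Total paid: $3,468.80

$3,468.80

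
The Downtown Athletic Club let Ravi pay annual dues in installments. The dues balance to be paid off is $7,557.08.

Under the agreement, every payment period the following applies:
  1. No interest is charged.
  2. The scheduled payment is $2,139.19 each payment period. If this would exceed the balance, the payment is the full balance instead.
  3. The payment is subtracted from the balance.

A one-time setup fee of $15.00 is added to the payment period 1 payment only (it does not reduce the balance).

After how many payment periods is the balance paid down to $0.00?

Payment period 1: $7,557.08 − $2,139.19 (+ $15.00 fee) → $5,417.89
Payment period 2: $5,417.89 − $2,139.19 → $3,278.70
Payment period 3: $3,278.70 − $2,139.19 → $1,139.51
Payment period 4: $1,139.51 − $1,139.51 → $0.00
Balance reaches $0.00 in payment period 4.

4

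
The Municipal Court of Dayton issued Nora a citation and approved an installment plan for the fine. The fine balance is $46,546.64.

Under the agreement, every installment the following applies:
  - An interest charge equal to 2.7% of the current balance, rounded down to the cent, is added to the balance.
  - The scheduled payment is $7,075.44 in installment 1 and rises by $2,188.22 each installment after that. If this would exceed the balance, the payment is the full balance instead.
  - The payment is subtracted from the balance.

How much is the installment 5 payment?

# | Opening | Interest | Payment | End bal
1 | $46,546.64 | $1,256.75 | $7,075.44 | $40,727.95
2 | $40,727.95 | $1,099.65 | $9,263.66 | $32,563.94
3 | $32,563.94 | $879.22 | $11,451.88 | $21,991.28
4 | $21,991.28 | $593.76 | $13,640.10 | $8,944.94
5 | $8,944.94 | $241.51 | $9,186.45 | $0.00

$9,186.45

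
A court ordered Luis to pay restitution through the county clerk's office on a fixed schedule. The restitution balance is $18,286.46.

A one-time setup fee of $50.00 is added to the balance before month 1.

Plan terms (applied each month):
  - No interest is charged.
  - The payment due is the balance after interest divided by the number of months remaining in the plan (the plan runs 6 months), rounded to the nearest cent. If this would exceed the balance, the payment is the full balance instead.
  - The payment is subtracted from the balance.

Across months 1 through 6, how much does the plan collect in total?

Month 1: opening $18,336.46; payment $3,056.08; balance $15,280.38
Month 2: opening $15,280.38; payment $3,056.08; balance $12,224.30
Month 3: opening $12,224.30; payment $3,056.08; balance $9,168.22
Month 4: opening $9,168.22; payment $3,056.07; balance $6,112.15
Month 5: opening $6,112.15; payment $3,056.08; balance $3,056.07
Month 6: opening $3,056.07; payment $3,056.07; balance $0.00
Total paid: $18,336.46

$18,336.46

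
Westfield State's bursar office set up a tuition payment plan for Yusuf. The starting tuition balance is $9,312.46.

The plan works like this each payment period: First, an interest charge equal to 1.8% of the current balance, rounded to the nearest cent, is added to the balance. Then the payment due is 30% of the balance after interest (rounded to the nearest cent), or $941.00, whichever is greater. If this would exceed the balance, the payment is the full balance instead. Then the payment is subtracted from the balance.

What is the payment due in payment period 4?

# | Opening | Interest | Payment | End bal
1 | $9,312.46 | $167.62 | $2,844.02 | $6,636.06
2 | $6,636.06 | $119.45 | $2,026.65 | $4,728.86
3 | $4,728.86 | $85.12 | $1,444.19 | $3,369.79
4 | $3,369.79 | $60.66 | $1,029.14 | $2,401.31

$1,029.14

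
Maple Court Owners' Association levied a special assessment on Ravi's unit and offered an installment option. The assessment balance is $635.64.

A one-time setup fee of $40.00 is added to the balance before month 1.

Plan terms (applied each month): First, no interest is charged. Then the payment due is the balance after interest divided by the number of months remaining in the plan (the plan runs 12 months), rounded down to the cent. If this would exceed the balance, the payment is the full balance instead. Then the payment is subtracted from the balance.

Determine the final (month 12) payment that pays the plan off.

$56.31

Month 1: $675.64 − $56.30 → $619.34
Month 2: $619.34 − $56.30 → $563.04
Month 3: $563.04 − $56.30 → $506.74
Month 4: $506.74 − $56.30 → $450.44
Month 5: $450.44 − $56.30 → $394.14
Month 6: $394.14 − $56.30 → $337.84
Month 7: $337.84 − $56.30 → $281.54
Month 8: $281.54 − $56.30 → $225.24
Month 9: $225.24 − $56.31 → $168.93
Month 10: $168.93 − $56.31 → $112.62
Month 11: $112.62 − $56.31 → $56.31
Month 12: $56.31 − $56.31 → $0.00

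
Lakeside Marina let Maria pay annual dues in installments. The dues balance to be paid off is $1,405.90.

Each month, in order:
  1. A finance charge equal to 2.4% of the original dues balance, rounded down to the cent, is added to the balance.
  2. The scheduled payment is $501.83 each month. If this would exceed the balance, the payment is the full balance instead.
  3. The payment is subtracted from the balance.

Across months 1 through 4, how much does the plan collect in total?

$1,540.86

Month 1: $1,405.90 +$33.74 interest = $1,439.64; pay $501.83 → $937.81
Month 2: $937.81 +$33.74 interest = $971.55; pay $501.83 → $469.72
Month 3: $469.72 +$33.74 interest = $503.46; pay $501.83 → $1.63
Month 4: $1.63 +$33.74 interest = $35.37; pay $35.37 → $0.00
Total paid: $1,540.86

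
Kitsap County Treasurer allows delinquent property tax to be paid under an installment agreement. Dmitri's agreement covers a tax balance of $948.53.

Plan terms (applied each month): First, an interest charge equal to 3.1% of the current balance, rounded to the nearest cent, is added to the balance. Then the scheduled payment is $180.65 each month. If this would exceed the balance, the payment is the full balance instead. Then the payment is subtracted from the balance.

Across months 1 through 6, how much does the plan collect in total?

Month 1: opening $948.53; interest $29.40 → $977.93; payment $180.65; balance $797.28
Month 2: opening $797.28; interest $24.72 → $822.00; payment $180.65; balance $641.35
Month 3: opening $641.35; interest $19.88 → $661.23; payment $180.65; balance $480.58
Month 4: opening $480.58; interest $14.90 → $495.48; payment $180.65; balance $314.83
Month 5: opening $314.83; interest $9.76 → $324.59; payment $180.65; balance $143.94
Month 6: opening $143.94; interest $4.46 → $148.40; payment $148.40; balance $0.00
Total paid: $1,051.65

$1,051.65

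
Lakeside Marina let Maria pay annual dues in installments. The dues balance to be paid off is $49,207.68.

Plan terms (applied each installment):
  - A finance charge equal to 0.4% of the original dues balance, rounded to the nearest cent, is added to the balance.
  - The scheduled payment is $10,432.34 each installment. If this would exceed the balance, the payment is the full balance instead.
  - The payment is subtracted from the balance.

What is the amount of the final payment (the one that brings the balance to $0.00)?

$8,462.47

Installment 1: opening $49,207.68; interest $196.83 → $49,404.51; payment $10,432.34; balance $38,972.17
Installment 2: opening $38,972.17; interest $196.83 → $39,169.00; payment $10,432.34; balance $28,736.66
Installment 3: opening $28,736.66; interest $196.83 → $28,933.49; payment $10,432.34; balance $18,501.15
Installment 4: opening $18,501.15; interest $196.83 → $18,697.98; payment $10,432.34; balance $8,265.64
Installment 5: opening $8,265.64; interest $196.83 → $8,462.47; payment $8,462.47; balance $0.00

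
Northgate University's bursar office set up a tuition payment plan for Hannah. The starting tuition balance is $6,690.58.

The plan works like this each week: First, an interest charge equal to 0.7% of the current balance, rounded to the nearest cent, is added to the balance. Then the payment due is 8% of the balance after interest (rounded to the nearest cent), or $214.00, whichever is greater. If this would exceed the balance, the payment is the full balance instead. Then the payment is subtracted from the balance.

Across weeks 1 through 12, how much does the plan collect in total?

Week 1: $6,690.58 +$46.83 interest = $6,737.41; pay $538.99 → $6,198.42
Week 2: $6,198.42 +$43.39 interest = $6,241.81; pay $499.34 → $5,742.47
Week 3: $5,742.47 +$40.20 interest = $5,782.67; pay $462.61 → $5,320.06
Week 4: $5,320.06 +$37.24 interest = $5,357.30; pay $428.58 → $4,928.72
Week 5: $4,928.72 +$34.50 interest = $4,963.22; pay $397.06 → $4,566.16
Week 6: $4,566.16 +$31.96 interest = $4,598.12; pay $367.85 → $4,230.27
Week 7: $4,230.27 +$29.61 interest = $4,259.88; pay $340.79 → $3,919.09
Week 8: $3,919.09 +$27.43 interest = $3,946.52; pay $315.72 → $3,630.80
Week 9: $3,630.80 +$25.42 interest = $3,656.22; pay $292.50 → $3,363.72
Week 10: $3,363.72 +$23.55 interest = $3,387.27; pay $270.98 → $3,116.29
Week 11: $3,116.29 +$21.81 interest = $3,138.10; pay $251.05 → $2,887.05
Week 12: $2,887.05 +$20.21 interest = $2,907.26; pay $232.58 → $2,674.68
Total paid: $4,398.05

$4,398.05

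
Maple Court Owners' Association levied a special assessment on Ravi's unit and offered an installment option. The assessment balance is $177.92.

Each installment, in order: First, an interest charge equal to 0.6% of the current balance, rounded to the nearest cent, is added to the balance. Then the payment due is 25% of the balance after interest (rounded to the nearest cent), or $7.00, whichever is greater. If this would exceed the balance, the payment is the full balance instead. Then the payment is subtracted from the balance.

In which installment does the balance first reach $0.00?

11

# | Opening | Interest | Payment | End bal
1 | $177.92 | $1.07 | $44.75 | $134.24
2 | $134.24 | $0.81 | $33.76 | $101.29
3 | $101.29 | $0.61 | $25.48 | $76.42
4 | $76.42 | $0.46 | $19.22 | $57.66
5 | $57.66 | $0.35 | $14.50 | $43.51
6 | $43.51 | $0.26 | $10.94 | $32.83
7 | $32.83 | $0.20 | $8.26 | $24.77
8 | $24.77 | $0.15 | $7.00 | $17.92
9 | $17.92 | $0.11 | $7.00 | $11.03
10 | $11.03 | $0.07 | $7.00 | $4.10
11 | $4.10 | $0.02 | $4.12 | $0.00
Balance reaches $0.00 in installment 11.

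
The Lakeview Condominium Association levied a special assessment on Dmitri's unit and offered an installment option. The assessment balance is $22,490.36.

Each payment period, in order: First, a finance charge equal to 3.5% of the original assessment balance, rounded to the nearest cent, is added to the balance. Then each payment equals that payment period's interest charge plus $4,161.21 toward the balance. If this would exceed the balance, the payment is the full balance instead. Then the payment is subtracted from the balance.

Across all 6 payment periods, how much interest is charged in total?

$4,722.96

Payment period 1: $22,490.36 +$787.16 interest = $23,277.52; pay $4,948.37 → $18,329.15
Payment period 2: $18,329.15 +$787.16 interest = $19,116.31; pay $4,948.37 → $14,167.94
Payment period 3: $14,167.94 +$787.16 interest = $14,955.10; pay $4,948.37 → $10,006.73
Payment period 4: $10,006.73 +$787.16 interest = $10,793.89; pay $4,948.37 → $5,845.52
Payment period 5: $5,845.52 +$787.16 interest = $6,632.68; pay $4,948.37 → $1,684.31
Payment period 6: $1,684.31 +$787.16 interest = $2,471.47; pay $2,471.47 → $0.00
Total interest: $787.16 + $787.16 + $787.16 + $787.16 + $787.16 + $787.16 = $4,722.96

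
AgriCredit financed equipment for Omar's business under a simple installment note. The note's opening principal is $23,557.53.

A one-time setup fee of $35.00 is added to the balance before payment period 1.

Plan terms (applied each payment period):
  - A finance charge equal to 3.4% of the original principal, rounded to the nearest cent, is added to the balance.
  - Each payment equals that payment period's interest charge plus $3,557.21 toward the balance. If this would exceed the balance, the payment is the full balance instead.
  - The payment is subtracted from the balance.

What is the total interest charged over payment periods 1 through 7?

$5,606.72

# | Opening | Interest | Payment | End bal
1 | $23,592.53 | $800.96 | $4,358.17 | $20,035.32
2 | $20,035.32 | $800.96 | $4,358.17 | $16,478.11
3 | $16,478.11 | $800.96 | $4,358.17 | $12,920.90
4 | $12,920.90 | $800.96 | $4,358.17 | $9,363.69
5 | $9,363.69 | $800.96 | $4,358.17 | $5,806.48
6 | $5,806.48 | $800.96 | $4,358.17 | $2,249.27
7 | $2,249.27 | $800.96 | $3,050.23 | $0.00
Total interest: $800.96 + $800.96 + $800.96 + $800.96 + $800.96 + $800.96 + $800.96 = $5,606.72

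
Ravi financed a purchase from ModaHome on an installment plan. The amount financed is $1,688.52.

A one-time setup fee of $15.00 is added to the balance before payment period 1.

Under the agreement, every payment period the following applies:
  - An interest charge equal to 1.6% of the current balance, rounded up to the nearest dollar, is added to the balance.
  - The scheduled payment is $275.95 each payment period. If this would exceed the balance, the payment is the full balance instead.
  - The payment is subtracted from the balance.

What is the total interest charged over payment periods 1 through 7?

$110.00

# | Opening | Interest | Payment | End bal
1 | $1,703.52 | $28.00 | $275.95 | $1,455.57
2 | $1,455.57 | $24.00 | $275.95 | $1,203.62
3 | $1,203.62 | $20.00 | $275.95 | $947.67
4 | $947.67 | $16.00 | $275.95 | $687.72
5 | $687.72 | $12.00 | $275.95 | $423.77
6 | $423.77 | $7.00 | $275.95 | $154.82
7 | $154.82 | $3.00 | $157.82 | $0.00
Total interest: $28.00 + $24.00 + $20.00 + $16.00 + $12.00 + $7.00 + $3.00 = $110.00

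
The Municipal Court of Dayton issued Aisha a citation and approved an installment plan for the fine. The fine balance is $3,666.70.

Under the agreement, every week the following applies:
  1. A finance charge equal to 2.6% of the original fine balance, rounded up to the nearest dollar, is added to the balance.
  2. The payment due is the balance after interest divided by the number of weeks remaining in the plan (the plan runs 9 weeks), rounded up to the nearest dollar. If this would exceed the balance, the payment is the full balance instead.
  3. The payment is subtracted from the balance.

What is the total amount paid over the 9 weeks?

Week 1: $3,666.70 +$96.00 interest = $3,762.70; pay $419.00 → $3,343.70
Week 2: $3,343.70 +$96.00 interest = $3,439.70; pay $430.00 → $3,009.70
Week 3: $3,009.70 +$96.00 interest = $3,105.70; pay $444.00 → $2,661.70
Week 4: $2,661.70 +$96.00 interest = $2,757.70; pay $460.00 → $2,297.70
Week 5: $2,297.70 +$96.00 interest = $2,393.70; pay $479.00 → $1,914.70
Week 6: $1,914.70 +$96.00 interest = $2,010.70; pay $503.00 → $1,507.70
Week 7: $1,507.70 +$96.00 interest = $1,603.70; pay $535.00 → $1,068.70
Week 8: $1,068.70 +$96.00 interest = $1,164.70; pay $583.00 → $581.70
Week 9: $581.70 +$96.00 interest = $677.70; pay $677.70 → $0.00
Total paid: $4,530.70

$4,530.70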